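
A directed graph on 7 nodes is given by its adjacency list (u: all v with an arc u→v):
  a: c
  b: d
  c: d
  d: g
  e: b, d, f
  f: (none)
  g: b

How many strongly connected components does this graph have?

5

{b, d, g} are all mutually reachable — one SCC of size 3.
{f} is an SCC by itself.
{e} is an SCC by itself.
{c} is an SCC by itself.
{a} is an SCC by itself.
That gives 5 strongly connected components.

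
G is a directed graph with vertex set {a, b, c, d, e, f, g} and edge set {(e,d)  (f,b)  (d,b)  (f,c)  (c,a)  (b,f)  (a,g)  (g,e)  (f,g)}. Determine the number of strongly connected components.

1

{a, b, c, d, e, f, g} are all mutually reachable — one SCC of size 7.
That gives 1 strongly connected component.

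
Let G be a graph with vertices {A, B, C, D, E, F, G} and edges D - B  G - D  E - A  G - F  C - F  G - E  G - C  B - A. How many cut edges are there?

The edges on the cycle G-C-F-G are not bridges since each lies on that cycle.
Every edge lies on some cycle, so there are no bridges.

0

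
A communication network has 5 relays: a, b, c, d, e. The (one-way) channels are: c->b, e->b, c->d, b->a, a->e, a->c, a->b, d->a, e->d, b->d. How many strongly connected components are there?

1

{a, b, c, d, e} are all mutually reachable — one SCC of size 5.
That gives 1 strongly connected component.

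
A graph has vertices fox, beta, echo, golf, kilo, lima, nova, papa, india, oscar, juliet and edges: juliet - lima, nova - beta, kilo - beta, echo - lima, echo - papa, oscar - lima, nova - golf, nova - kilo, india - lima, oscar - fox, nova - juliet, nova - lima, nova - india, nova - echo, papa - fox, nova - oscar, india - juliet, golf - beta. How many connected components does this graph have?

1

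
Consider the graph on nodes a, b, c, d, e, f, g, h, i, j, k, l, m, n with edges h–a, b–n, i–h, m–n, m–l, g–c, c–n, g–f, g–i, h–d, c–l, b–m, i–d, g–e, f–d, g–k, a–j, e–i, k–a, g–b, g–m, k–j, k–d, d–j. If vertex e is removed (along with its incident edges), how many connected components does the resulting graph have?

1

With e gone, the remaining components are: {a, b, c, d, f, g, h, i, j, k, l, m, n}.
That is 1 component.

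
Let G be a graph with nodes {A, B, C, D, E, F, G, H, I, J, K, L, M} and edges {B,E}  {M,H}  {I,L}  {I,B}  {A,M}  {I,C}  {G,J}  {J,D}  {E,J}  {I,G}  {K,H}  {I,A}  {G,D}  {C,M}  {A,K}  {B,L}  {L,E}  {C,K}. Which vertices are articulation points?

I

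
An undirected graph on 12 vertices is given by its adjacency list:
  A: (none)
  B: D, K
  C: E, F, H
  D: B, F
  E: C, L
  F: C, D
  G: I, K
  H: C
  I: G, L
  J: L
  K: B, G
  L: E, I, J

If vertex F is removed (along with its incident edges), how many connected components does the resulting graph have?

2

With F gone, the remaining components are: {A}; {B, C, D, E, G, H, I, J, K, L}.
That is 2 components.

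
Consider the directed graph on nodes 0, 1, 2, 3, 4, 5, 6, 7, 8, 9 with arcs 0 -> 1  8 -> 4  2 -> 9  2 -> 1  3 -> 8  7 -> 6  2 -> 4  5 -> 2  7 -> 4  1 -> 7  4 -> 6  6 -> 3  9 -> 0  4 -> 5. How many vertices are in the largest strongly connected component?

10

{0, 1, 2, 3, 4, 5, 6, 7, 8, 9} are all mutually reachable — one SCC of size 10.
The largest has 10 vertices.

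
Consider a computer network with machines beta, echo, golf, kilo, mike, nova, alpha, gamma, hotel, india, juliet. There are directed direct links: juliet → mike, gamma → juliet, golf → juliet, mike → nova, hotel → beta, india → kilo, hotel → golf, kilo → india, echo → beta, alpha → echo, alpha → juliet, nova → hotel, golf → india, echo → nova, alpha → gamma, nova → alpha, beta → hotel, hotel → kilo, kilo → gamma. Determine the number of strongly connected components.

1

{beta, echo, golf, kilo, mike, nova, alpha, gamma, hotel, india, juliet} are all mutually reachable — one SCC of size 11.
That gives 1 strongly connected component.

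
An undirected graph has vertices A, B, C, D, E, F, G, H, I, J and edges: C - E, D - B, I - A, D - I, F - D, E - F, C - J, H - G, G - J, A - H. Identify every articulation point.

D

Removing D increases the component count from 1 to 2, so D is a cut vertex.
By contrast removing C leaves 1 component; it is not a cut vertex. No other vertex is a cut vertex either.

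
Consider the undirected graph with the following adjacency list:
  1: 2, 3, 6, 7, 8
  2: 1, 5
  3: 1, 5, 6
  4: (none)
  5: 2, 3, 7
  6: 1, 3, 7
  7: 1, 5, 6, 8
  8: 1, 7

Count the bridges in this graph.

The edges on the cycle 7-5-3-6-1-7 are not bridges since each lies on that cycle.
Every edge lies on some cycle, so there are no bridges.

0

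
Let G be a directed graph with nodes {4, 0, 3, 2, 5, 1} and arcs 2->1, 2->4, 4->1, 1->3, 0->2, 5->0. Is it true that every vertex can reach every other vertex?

There is no directed path from 0 to 5, so the graph is not strongly connected.

No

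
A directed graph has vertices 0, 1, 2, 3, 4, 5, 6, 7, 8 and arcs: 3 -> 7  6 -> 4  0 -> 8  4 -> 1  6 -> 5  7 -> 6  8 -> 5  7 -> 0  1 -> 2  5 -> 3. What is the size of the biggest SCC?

{0, 3, 5, 6, 7, 8} are all mutually reachable — one SCC of size 6.
{4} is an SCC by itself.
{1} is an SCC by itself.
{2} is an SCC by itself.
The largest has 6 vertices.

6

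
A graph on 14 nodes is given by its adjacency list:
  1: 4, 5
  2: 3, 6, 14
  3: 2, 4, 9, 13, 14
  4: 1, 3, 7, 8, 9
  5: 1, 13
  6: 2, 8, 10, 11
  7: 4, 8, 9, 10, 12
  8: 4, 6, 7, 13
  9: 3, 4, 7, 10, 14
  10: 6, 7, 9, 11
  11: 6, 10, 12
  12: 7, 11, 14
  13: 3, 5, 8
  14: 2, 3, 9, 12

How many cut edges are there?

The edges on the cycle 9-14-12-7-10-9 are not bridges since each lies on that cycle.
Every edge lies on some cycle, so there are no bridges.

0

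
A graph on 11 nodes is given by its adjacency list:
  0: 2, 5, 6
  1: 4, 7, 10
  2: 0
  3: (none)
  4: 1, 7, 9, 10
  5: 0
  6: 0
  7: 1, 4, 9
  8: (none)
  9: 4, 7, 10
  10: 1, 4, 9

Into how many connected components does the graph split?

8 is isolated — a component by itself.
3 is isolated — a component by itself.
Starting from 0 we can reach 0, 2, 5, 6. That is one component of size 4.
Starting from 1 we can reach 1, 4, 7, 9, 10. That is one component of size 5.
Total: 4 components.

4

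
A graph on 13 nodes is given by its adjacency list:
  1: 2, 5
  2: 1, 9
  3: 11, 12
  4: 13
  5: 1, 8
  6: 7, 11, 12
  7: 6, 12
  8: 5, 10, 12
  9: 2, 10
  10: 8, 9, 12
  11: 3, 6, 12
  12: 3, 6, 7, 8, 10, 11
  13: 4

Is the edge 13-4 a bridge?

Removing 13-4 leaves no path between 13 and 4: the component count goes from 2 to 3. So it is a bridge.

Yes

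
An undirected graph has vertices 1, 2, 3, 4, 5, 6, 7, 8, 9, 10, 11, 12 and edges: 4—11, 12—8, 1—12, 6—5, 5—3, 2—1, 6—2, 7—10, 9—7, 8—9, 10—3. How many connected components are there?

Starting from 4 we can reach 4, 11. That is one component of size 2.
Starting from 1 we can reach 1, 2, 3, 5, 6, 7, 8, 9, 10, 12. That is one component of size 10.
Total: 2 components.

2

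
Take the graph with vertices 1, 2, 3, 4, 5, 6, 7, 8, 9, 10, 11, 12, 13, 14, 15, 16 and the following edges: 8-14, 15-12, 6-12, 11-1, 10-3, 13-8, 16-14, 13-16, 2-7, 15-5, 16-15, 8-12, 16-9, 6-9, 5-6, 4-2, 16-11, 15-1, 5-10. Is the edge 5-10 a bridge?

Removing 5-10 leaves no path between 5 and 10: the component count goes from 2 to 3. So it is a bridge.

Yes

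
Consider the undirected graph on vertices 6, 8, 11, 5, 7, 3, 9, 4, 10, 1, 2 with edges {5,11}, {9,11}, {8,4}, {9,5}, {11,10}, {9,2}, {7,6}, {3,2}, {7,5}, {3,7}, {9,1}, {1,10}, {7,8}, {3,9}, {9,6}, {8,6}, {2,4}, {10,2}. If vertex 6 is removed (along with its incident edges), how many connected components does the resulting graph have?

With 6 gone, the remaining components are: {1, 2, 3, 4, 5, 7, 8, 9, 10, 11}.
That is 1 component.

1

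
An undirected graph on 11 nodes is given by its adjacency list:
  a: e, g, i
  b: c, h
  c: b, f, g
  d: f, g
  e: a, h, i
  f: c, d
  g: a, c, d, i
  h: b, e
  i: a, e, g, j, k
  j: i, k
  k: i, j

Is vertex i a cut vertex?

Yes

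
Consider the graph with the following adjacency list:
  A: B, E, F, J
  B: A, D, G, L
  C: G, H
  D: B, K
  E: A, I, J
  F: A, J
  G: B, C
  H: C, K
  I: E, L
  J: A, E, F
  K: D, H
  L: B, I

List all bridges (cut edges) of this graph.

none

The edges on the cycle B-D-K-H-C-G-B are not bridges since each lies on that cycle.
Every edge lies on some cycle, so there are no bridges.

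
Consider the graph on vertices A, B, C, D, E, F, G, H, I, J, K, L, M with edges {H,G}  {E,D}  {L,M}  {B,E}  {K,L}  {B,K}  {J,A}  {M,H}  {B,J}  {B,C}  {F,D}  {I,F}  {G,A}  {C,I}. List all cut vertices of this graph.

B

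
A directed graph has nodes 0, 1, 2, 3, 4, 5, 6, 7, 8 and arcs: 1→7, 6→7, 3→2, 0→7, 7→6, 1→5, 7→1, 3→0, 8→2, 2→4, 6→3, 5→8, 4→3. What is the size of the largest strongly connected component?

{0, 1, 2, 3, 4, 5, 6, 7, 8} are all mutually reachable — one SCC of size 9.
The largest has 9 vertices.

9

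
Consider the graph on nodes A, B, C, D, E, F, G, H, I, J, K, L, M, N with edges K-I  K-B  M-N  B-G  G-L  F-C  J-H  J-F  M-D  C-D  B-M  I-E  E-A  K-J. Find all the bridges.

The edges on the cycle K-B-M-D-C-F-J-K are not bridges since each lies on that cycle.
But removing K-I disconnects K from I; removing B-G disconnects B from G; removing E-I disconnects E from I; removing M-N disconnects M from N — these are bridges.
In total 7 edges are bridges.

A-E, B-G, E-I, G-L, H-J, I-K, M-N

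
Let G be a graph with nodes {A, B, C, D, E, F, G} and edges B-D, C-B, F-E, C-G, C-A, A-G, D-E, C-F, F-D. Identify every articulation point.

C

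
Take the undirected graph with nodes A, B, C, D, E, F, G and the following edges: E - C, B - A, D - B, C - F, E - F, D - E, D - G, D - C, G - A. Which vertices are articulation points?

D

Removing D increases the component count from 1 to 2, so D is a cut vertex.
By contrast removing B leaves 1 component; it is not a cut vertex. No other vertex is a cut vertex either.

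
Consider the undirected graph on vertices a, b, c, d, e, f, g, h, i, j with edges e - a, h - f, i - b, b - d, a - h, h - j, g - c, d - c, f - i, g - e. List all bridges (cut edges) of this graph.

The edges on the cycle g-e-a-h-f-i-b-d-c-g are not bridges since each lies on that cycle.
But removing j - h disconnects j from h — this is a bridge.

h-j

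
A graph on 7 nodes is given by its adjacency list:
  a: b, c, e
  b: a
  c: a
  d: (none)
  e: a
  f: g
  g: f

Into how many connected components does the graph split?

3

d is isolated — a component by itself.
Starting from f we can reach f, g. That is one component of size 2.
Starting from a we can reach a, b, c, e. That is one component of size 4.
Total: 3 components.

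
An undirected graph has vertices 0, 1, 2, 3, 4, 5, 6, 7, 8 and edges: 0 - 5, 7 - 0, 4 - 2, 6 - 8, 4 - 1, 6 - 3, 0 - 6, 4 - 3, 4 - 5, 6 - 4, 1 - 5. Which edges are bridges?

0-7, 2-4, 6-8

The edges on the cycle 0-6-4-1-5-0 are not bridges since each lies on that cycle.
But removing 7 - 0 disconnects 7 from 0; removing 4 - 2 disconnects 4 from 2; removing 8 - 6 disconnects 8 from 6 — these are bridges.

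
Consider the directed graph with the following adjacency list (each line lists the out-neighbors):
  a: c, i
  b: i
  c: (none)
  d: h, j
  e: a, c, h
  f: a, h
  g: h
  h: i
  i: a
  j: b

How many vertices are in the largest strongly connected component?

2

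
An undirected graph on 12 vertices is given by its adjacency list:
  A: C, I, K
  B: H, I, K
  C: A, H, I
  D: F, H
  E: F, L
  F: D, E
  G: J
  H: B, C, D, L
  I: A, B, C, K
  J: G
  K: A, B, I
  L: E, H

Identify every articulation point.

Removing H increases the component count from 2 to 3, so H is a cut vertex.
By contrast removing F leaves 2 components; it is not a cut vertex. No other vertex is a cut vertex either.

H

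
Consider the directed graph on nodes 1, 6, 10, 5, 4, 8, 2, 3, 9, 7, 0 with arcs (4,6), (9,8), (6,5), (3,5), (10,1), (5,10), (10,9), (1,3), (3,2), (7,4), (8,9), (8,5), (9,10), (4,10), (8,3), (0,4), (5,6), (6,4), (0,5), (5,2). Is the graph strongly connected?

No

There is no directed path from 7 to 0, so the graph is not strongly connected.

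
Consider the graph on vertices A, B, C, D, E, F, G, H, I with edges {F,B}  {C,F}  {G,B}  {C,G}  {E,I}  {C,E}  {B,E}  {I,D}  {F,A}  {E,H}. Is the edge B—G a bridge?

After removing B—G, the path B-F-C-G still connects them, so the edge is not a bridge.

No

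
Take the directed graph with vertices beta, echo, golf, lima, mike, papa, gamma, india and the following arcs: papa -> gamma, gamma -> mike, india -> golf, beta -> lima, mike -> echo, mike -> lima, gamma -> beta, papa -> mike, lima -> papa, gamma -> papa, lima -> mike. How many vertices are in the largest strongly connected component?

{beta, lima, mike, papa, gamma} are all mutually reachable — one SCC of size 5.
{echo} is an SCC by itself.
{india} is an SCC by itself.
{golf} is an SCC by itself.
The largest has 5 vertices.

5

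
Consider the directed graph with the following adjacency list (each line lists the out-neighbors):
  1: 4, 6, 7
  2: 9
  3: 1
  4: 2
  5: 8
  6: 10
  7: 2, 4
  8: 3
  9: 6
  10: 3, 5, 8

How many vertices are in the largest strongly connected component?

{1, 2, 3, 4, 5, 6, 7, 8, 9, 10} are all mutually reachable — one SCC of size 10.
The largest has 10 vertices.

10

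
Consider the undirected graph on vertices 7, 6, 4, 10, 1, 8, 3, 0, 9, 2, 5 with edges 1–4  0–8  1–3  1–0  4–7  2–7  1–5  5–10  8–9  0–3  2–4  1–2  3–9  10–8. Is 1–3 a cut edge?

After removing 1–3, the path 1-0-3 still connects them, so the edge is not a bridge.

No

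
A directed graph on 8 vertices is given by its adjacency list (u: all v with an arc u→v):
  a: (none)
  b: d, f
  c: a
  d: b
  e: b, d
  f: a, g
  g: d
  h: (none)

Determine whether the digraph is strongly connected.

There is no directed path from b to c, so the graph is not strongly connected.

No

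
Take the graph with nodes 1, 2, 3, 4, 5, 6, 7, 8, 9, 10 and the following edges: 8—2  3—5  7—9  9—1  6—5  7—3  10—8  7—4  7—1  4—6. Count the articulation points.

Removing 7 increases the component count from 2 to 3, so 7 is a cut vertex.
Removing 8 increases the component count from 2 to 3, so 8 is a cut vertex.
By contrast removing 1 leaves 2 components; it is not a cut vertex. No other vertex is a cut vertex either.

2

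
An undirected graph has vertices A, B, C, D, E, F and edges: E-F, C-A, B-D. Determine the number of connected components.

3

Starting from A we can reach A, C. That is one component of size 2.
Starting from E we can reach E, F. That is one component of size 2.
Starting from B we can reach B, D. That is one component of size 2.
Total: 3 components.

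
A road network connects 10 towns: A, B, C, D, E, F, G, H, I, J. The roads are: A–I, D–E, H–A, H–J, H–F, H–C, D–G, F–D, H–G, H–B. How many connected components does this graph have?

1

Starting from A we can reach A, B, C, D, E, F, G, H, I, J. That is one component of size 10.
Total: 1 component.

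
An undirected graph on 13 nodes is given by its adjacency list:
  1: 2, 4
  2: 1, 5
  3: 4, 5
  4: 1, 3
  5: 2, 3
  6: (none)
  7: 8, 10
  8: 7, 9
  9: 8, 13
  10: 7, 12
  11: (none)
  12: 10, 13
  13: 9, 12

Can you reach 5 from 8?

No

The component containing 8 is {7, 8, 9, 10, 12, 13}, and 5 is not in it.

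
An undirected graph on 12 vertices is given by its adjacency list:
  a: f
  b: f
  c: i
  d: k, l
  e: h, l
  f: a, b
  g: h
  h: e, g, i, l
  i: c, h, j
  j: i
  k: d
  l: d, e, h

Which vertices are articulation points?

Removing d increases the component count from 2 to 3, so d is a cut vertex.
Removing f increases the component count from 2 to 3, so f is a cut vertex.
Removing h increases the component count from 2 to 4, so h is a cut vertex.
Likewise i, l are cut vertices.
By contrast removing k leaves 2 components; it is not a cut vertex. No other vertex is a cut vertex either.

d, f, h, i, l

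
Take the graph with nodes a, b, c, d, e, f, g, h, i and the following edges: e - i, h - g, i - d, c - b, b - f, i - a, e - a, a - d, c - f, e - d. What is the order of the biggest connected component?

4

Starting from g we can reach g, h. That is one component of size 2.
Starting from b we can reach b, c, f. That is one component of size 3.
Starting from a we can reach a, d, e, i. That is one component of size 4.
The largest has 4 vertices.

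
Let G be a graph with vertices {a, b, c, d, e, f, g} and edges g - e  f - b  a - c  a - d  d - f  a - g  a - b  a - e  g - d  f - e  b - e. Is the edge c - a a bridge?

Yes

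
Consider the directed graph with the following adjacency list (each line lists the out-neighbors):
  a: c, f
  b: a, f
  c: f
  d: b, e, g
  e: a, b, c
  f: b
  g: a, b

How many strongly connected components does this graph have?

4

{a, b, c, f} are all mutually reachable — one SCC of size 4.
{d} is an SCC by itself.
{g} is an SCC by itself.
{e} is an SCC by itself.
That gives 4 strongly connected components.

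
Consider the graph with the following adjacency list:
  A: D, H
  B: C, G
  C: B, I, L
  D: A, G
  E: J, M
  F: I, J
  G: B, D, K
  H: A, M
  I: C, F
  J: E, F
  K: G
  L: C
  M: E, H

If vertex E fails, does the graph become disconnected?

No

Deleting E leaves 1 component (was 1) (its neighbors J, M remain connected to each other), so E is not a cut vertex.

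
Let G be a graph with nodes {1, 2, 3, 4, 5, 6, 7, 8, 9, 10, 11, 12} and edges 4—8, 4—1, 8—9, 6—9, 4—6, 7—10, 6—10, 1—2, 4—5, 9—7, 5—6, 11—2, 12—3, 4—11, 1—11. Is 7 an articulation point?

Deleting 7 leaves 2 components (was 2), so 7 is not a cut vertex.

No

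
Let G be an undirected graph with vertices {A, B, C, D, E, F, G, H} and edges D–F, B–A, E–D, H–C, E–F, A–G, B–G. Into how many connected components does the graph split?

Starting from C we can reach C, H. That is one component of size 2.
Starting from A we can reach A, B, G. That is one component of size 3.
Starting from D we can reach D, E, F. That is one component of size 3.
Total: 3 components.

3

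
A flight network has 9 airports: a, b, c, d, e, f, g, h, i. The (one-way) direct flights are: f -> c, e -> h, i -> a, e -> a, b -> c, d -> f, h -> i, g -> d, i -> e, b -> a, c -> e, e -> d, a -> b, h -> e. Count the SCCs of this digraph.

2

{a, b, c, d, e, f, h, i} are all mutually reachable — one SCC of size 8.
{g} is an SCC by itself.
That gives 2 strongly connected components.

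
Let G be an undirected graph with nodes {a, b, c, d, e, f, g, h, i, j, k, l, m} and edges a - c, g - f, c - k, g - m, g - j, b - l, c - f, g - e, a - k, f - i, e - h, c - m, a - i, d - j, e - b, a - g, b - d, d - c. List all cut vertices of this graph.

b, e

Removing b increases the component count from 1 to 2, so b is a cut vertex.
Removing e increases the component count from 1 to 2, so e is a cut vertex.
By contrast removing d leaves 1 component; it is not a cut vertex. No other vertex is a cut vertex either.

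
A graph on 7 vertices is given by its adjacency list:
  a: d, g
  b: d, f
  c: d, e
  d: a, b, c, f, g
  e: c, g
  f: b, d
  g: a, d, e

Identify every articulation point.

Removing d increases the component count from 1 to 2, so d is a cut vertex.
By contrast removing a leaves 1 component; it is not a cut vertex. No other vertex is a cut vertex either.

d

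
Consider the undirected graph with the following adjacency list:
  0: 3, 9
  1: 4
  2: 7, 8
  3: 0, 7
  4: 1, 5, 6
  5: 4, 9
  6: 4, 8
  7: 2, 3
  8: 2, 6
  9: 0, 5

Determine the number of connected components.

1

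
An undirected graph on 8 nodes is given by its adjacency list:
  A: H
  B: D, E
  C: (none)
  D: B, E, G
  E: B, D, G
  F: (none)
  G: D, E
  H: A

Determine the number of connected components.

C is isolated — a component by itself.
F is isolated — a component by itself.
Starting from A we can reach A, H. That is one component of size 2.
Starting from B we can reach B, D, E, G. That is one component of size 4.
Total: 4 components.

4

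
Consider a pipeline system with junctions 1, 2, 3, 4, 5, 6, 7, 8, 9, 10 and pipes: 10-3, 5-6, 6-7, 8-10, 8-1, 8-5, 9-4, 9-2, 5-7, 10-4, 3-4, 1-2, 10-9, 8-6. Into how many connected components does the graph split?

Starting from 1 we can reach 1, 2, 3, 4, 5, 6, 7, 8, 9, 10. That is one component of size 10.
Total: 1 component.

1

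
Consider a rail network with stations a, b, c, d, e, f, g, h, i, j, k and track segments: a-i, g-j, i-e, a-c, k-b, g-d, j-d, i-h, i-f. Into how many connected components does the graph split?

3

Starting from b we can reach b, k. That is one component of size 2.
Starting from d we can reach d, g, j. That is one component of size 3.
Starting from a we can reach a, c, e, f, h, i. That is one component of size 6.
Total: 3 components.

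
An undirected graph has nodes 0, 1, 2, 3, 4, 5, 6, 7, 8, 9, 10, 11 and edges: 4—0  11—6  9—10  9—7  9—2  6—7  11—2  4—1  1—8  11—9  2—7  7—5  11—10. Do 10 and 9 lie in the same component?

Yes

From 10 we can reach 2, 5, 6, 7, 9, 10, 11, which includes 9.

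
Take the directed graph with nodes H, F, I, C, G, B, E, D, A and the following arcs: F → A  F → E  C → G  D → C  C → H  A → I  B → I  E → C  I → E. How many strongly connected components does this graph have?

9

{C} is an SCC by itself.
{B} is an SCC by itself.
{G} is an SCC by itself.
{I} is an SCC by itself.
{E} is an SCC by itself.
(and 4 more singleton SCCs)
That gives 9 strongly connected components.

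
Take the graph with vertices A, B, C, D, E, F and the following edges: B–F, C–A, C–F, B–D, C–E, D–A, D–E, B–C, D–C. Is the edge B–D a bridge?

After removing B–D, the path B-C-D still connects them, so the edge is not a bridge.

No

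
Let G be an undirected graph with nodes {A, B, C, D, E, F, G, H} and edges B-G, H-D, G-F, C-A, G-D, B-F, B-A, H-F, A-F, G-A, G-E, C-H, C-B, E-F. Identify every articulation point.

none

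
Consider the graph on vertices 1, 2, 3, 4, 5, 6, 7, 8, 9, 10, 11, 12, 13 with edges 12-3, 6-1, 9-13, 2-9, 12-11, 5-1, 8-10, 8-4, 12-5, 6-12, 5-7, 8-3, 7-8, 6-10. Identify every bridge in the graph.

11-12, 13-9, 2-9, 4-8

The edges on the cycle 12-5-7-8-3-12 are not bridges since each lies on that cycle.
But removing 4-8 disconnects 4 from 8; removing 2-9 disconnects 2 from 9; removing 9-13 disconnects 9 from 13; removing 11-12 disconnects 11 from 12 — these are bridges.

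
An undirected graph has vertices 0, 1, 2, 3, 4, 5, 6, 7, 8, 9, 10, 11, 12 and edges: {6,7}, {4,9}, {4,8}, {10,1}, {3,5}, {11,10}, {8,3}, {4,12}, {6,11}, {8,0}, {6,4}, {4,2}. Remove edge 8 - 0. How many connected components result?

Before removal there is 1 component.
8 - 0 is a bridge — removing it separates 8's side from 0's side.
After removal: 2 components.

2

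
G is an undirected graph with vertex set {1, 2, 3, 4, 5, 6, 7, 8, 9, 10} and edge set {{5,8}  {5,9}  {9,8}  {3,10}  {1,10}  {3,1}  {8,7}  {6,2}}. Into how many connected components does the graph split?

4 is isolated — a component by itself.
Starting from 2 we can reach 2, 6. That is one component of size 2.
Starting from 1 we can reach 1, 3, 10. That is one component of size 3.
Starting from 5 we can reach 5, 7, 8, 9. That is one component of size 4.
Total: 4 components.

4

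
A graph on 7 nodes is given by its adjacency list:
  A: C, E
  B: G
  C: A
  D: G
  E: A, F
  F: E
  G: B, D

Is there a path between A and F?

Yes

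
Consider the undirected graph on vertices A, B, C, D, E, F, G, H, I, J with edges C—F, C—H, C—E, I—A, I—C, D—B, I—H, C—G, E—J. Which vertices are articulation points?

C, E, I

Removing C increases the component count from 2 to 5, so C is a cut vertex.
Removing E increases the component count from 2 to 3, so E is a cut vertex.
Removing I increases the component count from 2 to 3, so I is a cut vertex.
By contrast removing B leaves 2 components; it is not a cut vertex. No other vertex is a cut vertex either.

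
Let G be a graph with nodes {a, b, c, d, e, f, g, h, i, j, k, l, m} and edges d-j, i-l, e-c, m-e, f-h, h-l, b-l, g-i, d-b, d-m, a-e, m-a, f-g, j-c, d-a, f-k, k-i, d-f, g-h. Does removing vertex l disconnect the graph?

Deleting l leaves 1 component (was 1) (its neighbors b, h, i remain connected to each other), so l is not a cut vertex.

No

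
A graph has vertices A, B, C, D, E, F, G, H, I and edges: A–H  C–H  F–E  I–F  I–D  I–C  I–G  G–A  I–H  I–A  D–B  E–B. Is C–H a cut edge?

No

After removing C–H, the path C-I-H still connects them, so the edge is not a bridge.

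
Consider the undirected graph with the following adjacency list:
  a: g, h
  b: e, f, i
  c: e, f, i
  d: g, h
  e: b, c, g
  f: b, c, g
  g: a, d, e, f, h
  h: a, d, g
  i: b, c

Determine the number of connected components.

Starting from a we can reach a, b, c, d, e, f, g, h, i. That is one component of size 9.
Total: 1 component.

1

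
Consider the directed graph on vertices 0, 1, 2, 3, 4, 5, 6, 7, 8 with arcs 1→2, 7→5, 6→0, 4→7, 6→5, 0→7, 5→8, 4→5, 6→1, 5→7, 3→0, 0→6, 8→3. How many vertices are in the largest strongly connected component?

6

{0, 3, 5, 6, 7, 8} are all mutually reachable — one SCC of size 6.
{2} is an SCC by itself.
{1} is an SCC by itself.
{4} is an SCC by itself.
The largest has 6 vertices.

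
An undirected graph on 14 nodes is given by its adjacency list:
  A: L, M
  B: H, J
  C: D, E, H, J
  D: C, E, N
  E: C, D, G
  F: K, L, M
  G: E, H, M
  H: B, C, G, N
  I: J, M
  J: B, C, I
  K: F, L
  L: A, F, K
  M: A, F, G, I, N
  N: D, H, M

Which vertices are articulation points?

M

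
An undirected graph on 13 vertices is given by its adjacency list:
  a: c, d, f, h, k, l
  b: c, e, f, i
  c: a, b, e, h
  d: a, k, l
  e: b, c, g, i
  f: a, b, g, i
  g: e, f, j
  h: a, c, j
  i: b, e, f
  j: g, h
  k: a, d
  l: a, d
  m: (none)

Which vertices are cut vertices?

Removing a increases the component count from 2 to 3, so a is a cut vertex.
By contrast removing h leaves 2 components; it is not a cut vertex. No other vertex is a cut vertex either.

a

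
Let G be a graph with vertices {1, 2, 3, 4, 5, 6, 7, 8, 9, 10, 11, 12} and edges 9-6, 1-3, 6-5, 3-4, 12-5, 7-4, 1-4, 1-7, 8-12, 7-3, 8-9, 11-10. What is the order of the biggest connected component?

5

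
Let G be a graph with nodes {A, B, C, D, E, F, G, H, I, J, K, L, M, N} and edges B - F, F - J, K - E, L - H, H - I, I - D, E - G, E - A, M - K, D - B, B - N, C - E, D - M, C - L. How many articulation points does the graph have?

4

Removing B increases the component count from 1 to 3, so B is a cut vertex.
Removing D increases the component count from 1 to 2, so D is a cut vertex.
Removing E increases the component count from 1 to 3, so E is a cut vertex.
Likewise F is a cut vertex.
By contrast removing J leaves 1 component; it is not a cut vertex. No other vertex is a cut vertex either.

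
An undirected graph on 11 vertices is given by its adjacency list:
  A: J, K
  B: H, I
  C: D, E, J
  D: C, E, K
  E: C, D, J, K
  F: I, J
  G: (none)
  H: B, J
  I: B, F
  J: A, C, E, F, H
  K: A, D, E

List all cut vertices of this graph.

J

Removing J increases the component count from 2 to 3, so J is a cut vertex.
By contrast removing B leaves 2 components; it is not a cut vertex. No other vertex is a cut vertex either.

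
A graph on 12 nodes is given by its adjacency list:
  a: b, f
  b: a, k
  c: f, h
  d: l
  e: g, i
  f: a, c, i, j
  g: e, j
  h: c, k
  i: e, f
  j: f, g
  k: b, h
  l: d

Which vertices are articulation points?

Removing f increases the component count from 2 to 3, so f is a cut vertex.
By contrast removing e leaves 2 components; it is not a cut vertex. No other vertex is a cut vertex either.

f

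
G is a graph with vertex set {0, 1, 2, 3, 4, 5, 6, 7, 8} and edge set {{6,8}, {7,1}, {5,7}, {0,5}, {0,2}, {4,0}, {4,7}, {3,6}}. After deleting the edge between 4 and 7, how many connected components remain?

4 and 7 are still connected via 4-0-5-7, so the component count stays at 2.

2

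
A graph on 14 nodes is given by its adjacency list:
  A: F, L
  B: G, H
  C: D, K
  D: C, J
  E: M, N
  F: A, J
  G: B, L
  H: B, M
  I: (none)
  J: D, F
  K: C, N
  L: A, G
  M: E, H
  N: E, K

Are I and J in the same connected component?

The component containing I is {I}, and J is not in it.

No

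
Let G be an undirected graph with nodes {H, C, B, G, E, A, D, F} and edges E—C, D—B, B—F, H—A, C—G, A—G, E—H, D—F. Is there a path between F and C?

No

The component containing F is {B, D, F}, and C is not in it.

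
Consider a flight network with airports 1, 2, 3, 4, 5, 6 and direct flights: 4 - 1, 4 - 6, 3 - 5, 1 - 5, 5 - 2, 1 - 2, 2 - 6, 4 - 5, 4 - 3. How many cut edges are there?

0

The edges on the cycle 4-3-5-4 are not bridges since each lies on that cycle.
Every edge lies on some cycle, so there are no bridges.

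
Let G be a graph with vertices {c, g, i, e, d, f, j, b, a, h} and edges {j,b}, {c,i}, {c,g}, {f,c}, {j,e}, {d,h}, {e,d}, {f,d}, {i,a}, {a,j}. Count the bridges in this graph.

3

The edges on the cycle f-c-i-a-j-e-d-f are not bridges since each lies on that cycle.
But removing b-j disconnects b from j; removing h-d disconnects h from d; removing c-g disconnects c from g — these are bridges.
That makes 3 bridges.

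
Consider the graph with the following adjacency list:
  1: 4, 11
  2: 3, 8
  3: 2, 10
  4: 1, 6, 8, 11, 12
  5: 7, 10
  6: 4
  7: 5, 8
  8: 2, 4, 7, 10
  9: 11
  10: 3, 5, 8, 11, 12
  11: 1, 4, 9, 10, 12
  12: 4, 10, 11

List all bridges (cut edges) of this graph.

11-9, 4-6

The edges on the cycle 8-7-5-10-8 are not bridges since each lies on that cycle.
But removing 6-4 disconnects 6 from 4; removing 9-11 disconnects 9 from 11 — these are bridges.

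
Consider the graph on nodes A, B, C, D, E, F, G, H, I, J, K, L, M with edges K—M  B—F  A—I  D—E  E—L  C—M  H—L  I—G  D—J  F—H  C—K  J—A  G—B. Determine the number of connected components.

2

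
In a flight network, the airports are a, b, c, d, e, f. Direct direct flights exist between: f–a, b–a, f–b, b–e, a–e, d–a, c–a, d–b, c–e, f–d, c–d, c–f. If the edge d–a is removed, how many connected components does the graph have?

d and a are still connected via d-c-a, so the component count stays at 1.

1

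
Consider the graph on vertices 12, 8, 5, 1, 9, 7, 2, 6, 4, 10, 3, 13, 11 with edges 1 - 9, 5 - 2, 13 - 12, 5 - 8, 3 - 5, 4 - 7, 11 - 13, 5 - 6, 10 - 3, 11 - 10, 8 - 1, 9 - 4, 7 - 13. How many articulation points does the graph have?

Removing 5 increases the component count from 1 to 3, so 5 is a cut vertex.
Removing 13 increases the component count from 1 to 2, so 13 is a cut vertex.
By contrast removing 3 leaves 1 component; it is not a cut vertex. No other vertex is a cut vertex either.

2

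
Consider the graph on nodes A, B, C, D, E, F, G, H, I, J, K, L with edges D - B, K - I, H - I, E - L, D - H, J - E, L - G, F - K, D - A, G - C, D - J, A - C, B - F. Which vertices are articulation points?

D

Removing D increases the component count from 1 to 2, so D is a cut vertex.
By contrast removing K leaves 1 component; it is not a cut vertex. No other vertex is a cut vertex either.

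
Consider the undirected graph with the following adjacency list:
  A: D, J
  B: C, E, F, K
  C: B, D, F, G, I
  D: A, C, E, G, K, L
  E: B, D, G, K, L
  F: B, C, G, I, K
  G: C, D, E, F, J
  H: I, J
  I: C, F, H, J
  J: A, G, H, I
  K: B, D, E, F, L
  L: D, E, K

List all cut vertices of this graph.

none

Removing J, for instance, still leaves 1 component. No single vertex removal increases the component count — the graph has no articulation points.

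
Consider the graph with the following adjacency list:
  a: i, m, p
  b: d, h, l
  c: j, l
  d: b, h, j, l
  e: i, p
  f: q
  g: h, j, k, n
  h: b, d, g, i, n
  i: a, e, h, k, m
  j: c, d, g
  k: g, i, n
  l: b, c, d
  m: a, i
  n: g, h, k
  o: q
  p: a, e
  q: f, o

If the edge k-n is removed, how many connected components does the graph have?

k and n are still connected via k-g-n, so the component count stays at 2.

2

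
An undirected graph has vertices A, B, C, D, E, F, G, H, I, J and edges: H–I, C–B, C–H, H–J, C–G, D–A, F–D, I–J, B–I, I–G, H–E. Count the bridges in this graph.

The edges on the cycle C-B-I-J-H-C are not bridges since each lies on that cycle.
But removing D–A disconnects D from A; removing E–H disconnects E from H; removing D–F disconnects D from F — these are bridges.
That makes 3 bridges.

3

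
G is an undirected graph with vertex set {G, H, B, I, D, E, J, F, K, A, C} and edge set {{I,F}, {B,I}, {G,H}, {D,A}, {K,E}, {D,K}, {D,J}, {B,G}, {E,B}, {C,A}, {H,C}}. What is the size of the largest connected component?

Starting from A we can reach A, B, C, D, E, F, G, H, I, J, K. That is one component of size 11.
The largest has 11 vertices.

11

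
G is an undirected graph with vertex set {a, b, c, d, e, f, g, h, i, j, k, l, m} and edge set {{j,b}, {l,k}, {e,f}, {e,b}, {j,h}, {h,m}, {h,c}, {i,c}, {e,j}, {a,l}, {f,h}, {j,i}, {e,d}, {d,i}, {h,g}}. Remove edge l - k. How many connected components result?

3

Before removal there are 2 components.
l - k is a bridge — removing it separates l's side from k's side.
After removal: 3 components.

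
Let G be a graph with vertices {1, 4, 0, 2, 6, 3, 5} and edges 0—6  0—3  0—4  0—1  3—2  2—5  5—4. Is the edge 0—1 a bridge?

Removing 0—1 leaves no path between 0 and 1: the component count goes from 1 to 2. So it is a bridge.

Yes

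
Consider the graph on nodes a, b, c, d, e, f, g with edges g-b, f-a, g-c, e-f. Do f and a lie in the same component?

Yes

From f we can reach a, e, f, which includes a.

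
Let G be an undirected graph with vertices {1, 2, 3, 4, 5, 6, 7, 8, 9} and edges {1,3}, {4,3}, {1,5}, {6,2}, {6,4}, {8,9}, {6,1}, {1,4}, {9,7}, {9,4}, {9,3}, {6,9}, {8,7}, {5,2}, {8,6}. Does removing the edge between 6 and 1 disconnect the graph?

After removing 6 - 1, the path 6-4-1 still connects them, so the edge is not a bridge.

No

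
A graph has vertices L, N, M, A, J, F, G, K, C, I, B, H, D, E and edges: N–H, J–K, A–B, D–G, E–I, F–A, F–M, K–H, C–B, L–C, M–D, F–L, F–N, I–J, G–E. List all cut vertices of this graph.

F

Removing F increases the component count from 1 to 2, so F is a cut vertex.
By contrast removing G leaves 1 component; it is not a cut vertex. No other vertex is a cut vertex either.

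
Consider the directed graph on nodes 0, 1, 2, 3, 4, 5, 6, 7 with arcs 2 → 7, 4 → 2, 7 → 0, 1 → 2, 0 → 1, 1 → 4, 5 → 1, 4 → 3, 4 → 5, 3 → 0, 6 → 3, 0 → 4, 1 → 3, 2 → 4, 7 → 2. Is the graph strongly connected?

No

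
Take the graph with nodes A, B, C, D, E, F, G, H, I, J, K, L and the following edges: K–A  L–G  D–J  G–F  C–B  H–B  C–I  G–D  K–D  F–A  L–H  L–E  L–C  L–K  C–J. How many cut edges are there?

2

The edges on the cycle L-C-J-D-K-L are not bridges since each lies on that cycle.
But removing C–I disconnects C from I; removing L–E disconnects L from E — these are bridges.
That makes 2 bridges.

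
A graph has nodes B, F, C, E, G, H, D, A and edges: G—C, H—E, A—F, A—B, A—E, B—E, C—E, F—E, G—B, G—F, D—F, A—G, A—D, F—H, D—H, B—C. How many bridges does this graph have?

0

The edges on the cycle D-F-E-H-D are not bridges since each lies on that cycle.
Every edge lies on some cycle, so there are no bridges.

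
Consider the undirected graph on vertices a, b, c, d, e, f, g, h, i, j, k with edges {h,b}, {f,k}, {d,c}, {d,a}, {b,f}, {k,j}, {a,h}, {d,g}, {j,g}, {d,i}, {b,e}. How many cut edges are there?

3

The edges on the cycle d-a-h-b-f-k-j-g-d are not bridges since each lies on that cycle.
But removing e—b disconnects e from b; removing d—i disconnects d from i; removing d—c disconnects d from c — these are bridges.
That makes 3 bridges.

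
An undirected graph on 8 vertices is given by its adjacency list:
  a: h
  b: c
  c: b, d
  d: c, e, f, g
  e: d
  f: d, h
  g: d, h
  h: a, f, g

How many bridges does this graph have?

4

The edges on the cycle g-d-f-h-g are not bridges since each lies on that cycle.
But removing c-b disconnects c from b; removing d-c disconnects d from c; removing d-e disconnects d from e; removing h-a disconnects h from a — these are bridges.
That makes 4 bridges.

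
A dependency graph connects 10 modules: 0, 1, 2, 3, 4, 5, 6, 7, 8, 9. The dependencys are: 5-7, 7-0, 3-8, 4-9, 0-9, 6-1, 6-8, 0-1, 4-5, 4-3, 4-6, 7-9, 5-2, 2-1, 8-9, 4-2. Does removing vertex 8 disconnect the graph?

No

Deleting 8 leaves 1 component (was 1) (its neighbors 3, 6, 9 remain connected to each other), so 8 is not a cut vertex.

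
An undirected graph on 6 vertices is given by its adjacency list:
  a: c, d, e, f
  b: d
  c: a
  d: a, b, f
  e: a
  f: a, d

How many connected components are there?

1

Starting from a we can reach a, b, c, d, e, f. That is one component of size 6.
Total: 1 component.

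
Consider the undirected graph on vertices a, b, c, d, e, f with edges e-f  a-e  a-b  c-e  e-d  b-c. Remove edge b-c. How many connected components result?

1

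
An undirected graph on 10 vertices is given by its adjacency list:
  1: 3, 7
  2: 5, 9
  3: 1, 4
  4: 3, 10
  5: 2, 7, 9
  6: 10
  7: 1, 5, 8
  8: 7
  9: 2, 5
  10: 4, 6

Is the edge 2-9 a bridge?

After removing 2-9, the path 2-5-9 still connects them, so the edge is not a bridge.

No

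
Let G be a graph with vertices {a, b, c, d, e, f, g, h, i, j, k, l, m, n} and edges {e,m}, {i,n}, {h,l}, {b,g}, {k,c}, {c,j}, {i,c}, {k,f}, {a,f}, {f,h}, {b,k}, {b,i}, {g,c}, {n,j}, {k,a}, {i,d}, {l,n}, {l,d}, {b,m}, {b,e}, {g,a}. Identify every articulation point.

Removing b increases the component count from 1 to 2, so b is a cut vertex.
By contrast removing a leaves 1 component; it is not a cut vertex. No other vertex is a cut vertex either.

b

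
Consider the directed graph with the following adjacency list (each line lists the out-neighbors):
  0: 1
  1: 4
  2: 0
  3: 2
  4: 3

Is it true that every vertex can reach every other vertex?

From 2 we can reach every vertex (0, 1, 2, 3, 4), and every vertex can reach 2 (0, 1, 2, 3, 4). So the whole graph is one strongly connected component.

Yes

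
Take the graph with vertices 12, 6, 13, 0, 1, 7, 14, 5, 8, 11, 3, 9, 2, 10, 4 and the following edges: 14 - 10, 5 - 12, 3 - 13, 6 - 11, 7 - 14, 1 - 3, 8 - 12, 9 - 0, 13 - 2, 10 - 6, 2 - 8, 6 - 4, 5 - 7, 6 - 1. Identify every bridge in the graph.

0-9, 11-6, 4-6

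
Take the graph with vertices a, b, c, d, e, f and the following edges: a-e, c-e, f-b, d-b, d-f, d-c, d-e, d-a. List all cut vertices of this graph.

d

Removing d increases the component count from 1 to 2, so d is a cut vertex.
By contrast removing f leaves 1 component; it is not a cut vertex. No other vertex is a cut vertex either.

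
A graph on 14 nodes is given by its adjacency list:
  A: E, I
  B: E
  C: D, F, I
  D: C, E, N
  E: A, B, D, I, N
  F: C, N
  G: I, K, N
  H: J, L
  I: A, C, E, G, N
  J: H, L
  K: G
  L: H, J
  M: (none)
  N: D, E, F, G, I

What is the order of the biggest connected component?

10

M is isolated — a component by itself.
Starting from H we can reach H, J, L. That is one component of size 3.
Starting from A we can reach A, B, C, D, E, F, G, I, K, N. That is one component of size 10.
The largest has 10 vertices.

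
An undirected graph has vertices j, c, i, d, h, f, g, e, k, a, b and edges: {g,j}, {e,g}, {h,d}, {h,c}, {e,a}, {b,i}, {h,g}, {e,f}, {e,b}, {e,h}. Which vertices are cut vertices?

Removing b increases the component count from 2 to 3, so b is a cut vertex.
Removing e increases the component count from 2 to 5, so e is a cut vertex.
Removing g increases the component count from 2 to 3, so g is a cut vertex.
Likewise h is a cut vertex.
By contrast removing d leaves 2 components; it is not a cut vertex. No other vertex is a cut vertex either.

b, e, g, h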